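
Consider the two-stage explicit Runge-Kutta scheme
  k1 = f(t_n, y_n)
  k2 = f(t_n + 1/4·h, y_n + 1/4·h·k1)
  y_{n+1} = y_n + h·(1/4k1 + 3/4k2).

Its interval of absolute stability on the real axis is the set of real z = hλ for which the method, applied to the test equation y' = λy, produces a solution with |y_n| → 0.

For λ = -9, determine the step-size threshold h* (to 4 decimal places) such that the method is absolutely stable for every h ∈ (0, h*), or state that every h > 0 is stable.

Test eqn y'=λy, z=hλ:
  k1=λy_n ⇒ h·k1=z·y_n;  k2=λ(1+1/4z)y_n ⇒ h·k2=z(1+1/4z)y_n
  y_{n+1}/y_n = 1 + 1/4z + 3/4z(1+1/4z) = 1 + z + 3/16z²
  ⇒ R(z) = 1 + z + 3/16z².

Solve |R(x)|<1 on ℝ⁻.
x=-0.91: |R|=0.2453
R=1: x+3/16x²=0 ⇒ x=−16/3=-5.3333; min R=1−1/(4·3/16)=-0.3333>−1
Confirm numerically:
  x=-3.368: |R|=0.24111 <1
  x=-2.213: |R|=0.29474 <1
  x=-2.135: |R|=0.28033 <1
  x=-5.925: |R|=1.65730 >1
  x=-5.912: |R|=1.64145 >1
  x=-5.503: |R|=1.17506 >1
So |R|<1 on (-5.3333, 0).

(-5.3333,0); λ=-9 ⇒ h* = (16/3)/9 = 0.5926.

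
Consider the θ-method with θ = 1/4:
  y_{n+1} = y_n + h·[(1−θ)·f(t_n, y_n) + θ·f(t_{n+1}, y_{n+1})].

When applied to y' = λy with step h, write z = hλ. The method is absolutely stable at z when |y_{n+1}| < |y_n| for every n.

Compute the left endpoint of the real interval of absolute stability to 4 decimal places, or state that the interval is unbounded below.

z* = -4.0000.

Test eqn y'=λy, z=hλ:
  y_{n+1} = y_n + z·[3/4·y_n + 1/4·y_{n+1}] ⇒ (1 − 1/4z)y_{n+1} = (1 + 3/4z)y_n
  ⇒ R(z) = (1 + 3/4z)/(1 − 1/4z).

Find x<0 with |R(x)|<1.
x=-1.75: |R|=0.2174
R=−1: 1+3/4x = −1+1/4x ⇒ -1/2x=2 ⇒ x=2/(-1/2)=-4.0000
Confirm numerically:
  x=-2.810: |R|=0.65051 <1
  x=-1.923: |R|=0.29867 <1
  x=-1.837: |R|=0.25887 <1
  x=-4.513: |R|=1.12052 >1
  x=-4.128: |R|=1.03150 >1
So |R|<1 on (-4.0000, 0).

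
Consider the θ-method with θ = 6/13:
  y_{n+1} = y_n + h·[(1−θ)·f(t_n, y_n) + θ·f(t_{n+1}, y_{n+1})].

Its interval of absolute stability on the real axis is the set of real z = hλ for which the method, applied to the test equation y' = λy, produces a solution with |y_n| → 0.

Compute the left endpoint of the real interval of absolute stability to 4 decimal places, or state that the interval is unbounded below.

Set f=λy, z=hλ:
  y_{n+1} = y_n + z·[7/13·y_n + 6/13·y_{n+1}] ⇒ (1 − 6/13z)y_{n+1} = (1 + 7/13z)y_n
  ⇒ R(z) = (1 + 7/13z)/(1 − 6/13z).

Solve |R(x)|<1 on ℝ⁻.
x=-0.66: |R|=0.4941
R=−1: 1+7/13x = −1+6/13x ⇒ -1/13x=2 ⇒ x=2/(-1/13)=-26.0000
Confirm numerically:
  x=-23.182: |R|=0.98147 <1
  x=-21.952: |R|=0.97203 <1
  x=-15.561: |R|=0.90186 <1
  x=-26.384: |R|=1.00224 >1
  x=-26.333: |R|=1.00195 >1
  x=-26.295: |R|=1.00173 >1
Stable set (-26.0000, 0).

left endpoint -26.0000.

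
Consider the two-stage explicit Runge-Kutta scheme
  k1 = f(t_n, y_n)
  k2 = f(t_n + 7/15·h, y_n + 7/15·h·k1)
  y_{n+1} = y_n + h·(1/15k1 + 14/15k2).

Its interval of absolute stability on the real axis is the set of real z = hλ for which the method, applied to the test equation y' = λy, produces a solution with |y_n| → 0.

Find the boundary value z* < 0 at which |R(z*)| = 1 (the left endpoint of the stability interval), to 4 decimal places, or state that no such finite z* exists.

Test eqn y'=λy, z=hλ:
  k1=λy_n ⇒ h·k1=z·y_n;  k2=λ(1+7/15z)y_n ⇒ h·k2=z(1+7/15z)y_n
  y_{n+1}/y_n = 1 + 1/15z + 14/15z(1+7/15z) = 1 + z + 98/225z²
  so R(z) = 1 + z + 98/225z².

Need |R(x)|<1, x<0.
x=-1.65: |R|=0.5358
R=1: x+98/225x²=0 ⇒ x=−225/98=-2.2959; min R=1−1/(4·98/225)=0.4260>−1
Confirm numerically:
  x=-2.266: |R|=0.97047 <1
  x=-1.972: |R|=0.72178 <1
  x=-1.613: |R|=0.52021 <1
  x=-1.405: |R|=0.45480 <1
  x=-2.858: |R|=1.69969 >1
  x=-2.673: |R|=1.43901 >1
  x=-2.321: |R|=1.02536 >1
Interval (-2.2959, 0).

z* = -2.2959.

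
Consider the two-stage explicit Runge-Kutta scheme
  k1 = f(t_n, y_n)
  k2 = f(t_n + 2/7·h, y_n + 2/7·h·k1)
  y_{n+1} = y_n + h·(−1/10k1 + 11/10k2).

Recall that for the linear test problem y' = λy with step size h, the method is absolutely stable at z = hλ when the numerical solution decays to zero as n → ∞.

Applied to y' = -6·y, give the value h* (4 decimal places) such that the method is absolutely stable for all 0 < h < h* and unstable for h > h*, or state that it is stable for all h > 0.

On y'=λy, z=hλ:
  k1=λy_n ⇒ h·k1=z·y_n;  k2=λ(1+2/7z)y_n ⇒ h·k2=z(1+2/7z)y_n
  y_{n+1}/y_n = 1 − 1/10z + 11/10z(1+2/7z) = 1 + z + 11/35z²
  R(z) = 1 + z + 11/35z².

Need |R(x)|<1, x<0.
x=-1.56: |R|=0.2048
R=1: x+11/35x²=0 ⇒ x=−35/11=-3.1818; min R=1−1/(4·11/35)=0.2045>−1
Confirm numerically:
  x=-2.878: |R|=0.72519 <1
  x=-2.799: |R|=0.66324 <1
  x=-2.254: |R|=0.34273 <1
  x=-1.339: |R|=0.22449 <1
  x=-3.755: |R|=1.67644 >1
  x=-3.604: |R|=1.47820 >1
  x=-3.347: |R|=1.17376 >1
Interval (-3.1818, 0).

(-3.1818,0); λ=-6 ⇒ h* = (35/11)/6 = 0.5303.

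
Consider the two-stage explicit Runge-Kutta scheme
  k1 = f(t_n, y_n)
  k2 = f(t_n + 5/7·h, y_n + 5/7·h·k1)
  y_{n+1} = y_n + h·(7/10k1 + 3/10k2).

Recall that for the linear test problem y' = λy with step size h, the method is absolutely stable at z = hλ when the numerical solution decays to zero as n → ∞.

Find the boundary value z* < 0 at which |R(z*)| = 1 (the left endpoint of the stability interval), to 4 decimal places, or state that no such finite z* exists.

left endpoint -4.6667.

Set f=λy, z=hλ:
  k1=λy_n ⇒ h·k1=z·y_n;  k2=λ(1+5/7z)y_n ⇒ h·k2=z(1+5/7z)y_n
  y_{n+1}/y_n = 1 + 7/10z + 3/10z(1+5/7z) = 1 + z + 3/14z²
  so R(z) = 1 + z + 3/14z².

Solve |R(x)|<1 on ℝ⁻.
x=-1.03: |R|=0.1973
R=1: x+3/14x²=0 ⇒ x=−14/3=-4.6667; min R=1−1/(4·3/14)=-0.1667>−1
Confirm numerically:
  x=-4.336: |R|=0.69276 <1
  x=-4.315: |R|=0.67483 <1
  x=-4.222: |R|=0.59770 <1
  x=-2.324: |R|=0.16665 <1
  x=-5.242: |R|=1.64626 >1
  x=-4.997: |R|=1.35372 >1
  x=-4.828: |R|=1.16691 >1
So |R|<1 on (-4.6667, 0).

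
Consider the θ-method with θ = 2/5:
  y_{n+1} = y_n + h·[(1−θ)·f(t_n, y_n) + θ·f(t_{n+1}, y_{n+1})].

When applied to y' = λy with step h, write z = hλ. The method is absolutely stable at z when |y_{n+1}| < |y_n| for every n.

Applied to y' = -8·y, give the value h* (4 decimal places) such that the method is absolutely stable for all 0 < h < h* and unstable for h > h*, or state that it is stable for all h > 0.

(-10.0000,0); λ=-8 ⇒ h* = (10)/8 = 1.2500.

With y'=λy (z=hλ):
  y_{n+1} = y_n + z·[3/5·y_n + 2/5·y_{n+1}] ⇒ (1 − 2/5z)y_{n+1} = (1 + 3/5z)y_n
  Hence R(z) = (1 + 3/5z)/(1 − 2/5z).

Find x<0 with |R(x)|<1.
x=-1.4: |R|=0.1026
R=−1: 1+3/5x = −1+2/5x ⇒ -1/5x=2 ⇒ x=2/(-1/5)=-10.0000
Confirm numerically:
  x=-9.490: |R|=0.97873 <1
  x=-7.443: |R|=0.87142 <1
  x=-6.658: |R|=0.81754 <1
  x=-4.447: |R|=0.60033 <1
  x=-10.557: |R|=1.02133 >1
  x=-10.525: |R|=1.02015 >1
Stable set (-10.0000, 0).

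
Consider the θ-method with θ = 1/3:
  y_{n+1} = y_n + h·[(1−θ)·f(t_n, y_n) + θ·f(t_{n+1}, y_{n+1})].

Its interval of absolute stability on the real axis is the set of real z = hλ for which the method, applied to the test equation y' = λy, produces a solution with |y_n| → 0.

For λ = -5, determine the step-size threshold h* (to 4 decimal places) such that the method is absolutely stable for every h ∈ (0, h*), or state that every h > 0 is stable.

On y'=λy, z=hλ:
  y_{n+1} = y_n + z·[2/3·y_n + 1/3·y_{n+1}] ⇒ (1 − 1/3z)y_{n+1} = (1 + 2/3z)y_n
  R(z) = (1 + 2/3z)/(1 − 1/3z).

Need |R(x)|<1, x<0.
x=-1.68: |R|=0.0769
R=−1: 1+2/3x = −1+1/3x ⇒ -1/3x=2 ⇒ x=2/(-1/3)=-6.0000
Confirm numerically:
  x=-5.459: |R|=0.93604 <1
  x=-4.450: |R|=0.79195 <1
  x=-2.868: |R|=0.46626 <1
  x=-2.438: |R|=0.34498 <1
  x=-6.442: |R|=1.04681 >1
  x=-6.100: |R|=1.01099 >1
So |R|<1 on (-6.0000, 0).

(-6.0000,0); λ=-5 ⇒ h* = (6)/5 = 1.2000.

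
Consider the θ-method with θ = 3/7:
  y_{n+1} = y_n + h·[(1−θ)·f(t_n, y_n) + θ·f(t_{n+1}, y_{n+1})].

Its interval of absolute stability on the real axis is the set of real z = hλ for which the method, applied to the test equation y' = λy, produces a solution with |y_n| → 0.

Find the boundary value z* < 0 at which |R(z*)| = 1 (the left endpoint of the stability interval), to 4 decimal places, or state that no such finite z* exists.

Test eqn y'=λy, z=hλ:
  y_{n+1} = y_n + z·[4/7·y_n + 3/7·y_{n+1}] ⇒ (1 − 3/7z)y_{n+1} = (1 + 4/7z)y_n
  ⇒ R(z) = (1 + 4/7z)/(1 − 3/7z).

Solve |R(x)|<1 on ℝ⁻.
x=-0.58: |R|=0.5355
R=−1: 1+4/7x = −1+3/7x ⇒ -1/7x=2 ⇒ x=2/(-1/7)=-14.0000
Confirm numerically:
  x=-11.597: |R|=0.94250 <1
  x=-9.354: |R|=0.86749 <1
  x=-8.501: |R|=0.83082 <1
  x=-14.518: |R|=1.01025 >1
  x=-14.493: |R|=1.00977 >1
  x=-14.309: |R|=1.00619 >1
Interval (-14.0000, 0).

z* = -14.0000.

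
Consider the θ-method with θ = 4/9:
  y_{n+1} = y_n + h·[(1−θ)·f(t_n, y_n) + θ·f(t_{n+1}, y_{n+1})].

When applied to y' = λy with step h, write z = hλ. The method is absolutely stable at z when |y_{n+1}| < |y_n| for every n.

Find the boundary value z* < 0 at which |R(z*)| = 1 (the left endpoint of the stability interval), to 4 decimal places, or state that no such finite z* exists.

z* = -18.0000.

Set f=λy, z=hλ:
  y_{n+1} = y_n + z·[5/9·y_n + 4/9·y_{n+1}] ⇒ (1 − 4/9z)y_{n+1} = (1 + 5/9z)y_n
  so R(z) = (1 + 5/9z)/(1 − 4/9z).

Find x<0 with |R(x)|<1.
x=-0.63: |R|=0.5078
R=−1: 1+5/9x = −1+4/9x ⇒ -1/9x=2 ⇒ x=2/(-1/9)=-18.0000
Confirm numerically:
  x=-16.788: |R|=0.98408 <1
  x=-14.241: |R|=0.94301 <1
  x=-12.542: |R|=0.90775 <1
  x=-12.286: |R|=0.90173 <1
  x=-18.314: |R|=1.00382 >1
  x=-18.260: |R|=1.00317 >1
  x=-18.061: |R|=1.00075 >1
So |R|<1 on (-18.0000, 0).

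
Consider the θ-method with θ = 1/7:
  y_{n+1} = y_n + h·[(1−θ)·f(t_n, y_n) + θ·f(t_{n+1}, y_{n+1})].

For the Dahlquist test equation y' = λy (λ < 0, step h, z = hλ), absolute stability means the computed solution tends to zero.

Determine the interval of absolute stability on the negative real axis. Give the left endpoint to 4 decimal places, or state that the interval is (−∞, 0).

z∈(-2.8000,0).

Test eqn y'=λy, z=hλ:
  y_{n+1} = y_n + z·[6/7·y_n + 1/7·y_{n+1}] ⇒ (1 − 1/7z)y_{n+1} = (1 + 6/7z)y_n
  R(z) = (1 + 6/7z)/(1 − 1/7z).

Boundary: |R(x)|=1, x<0.
x=-0.6: |R|=0.4474
R=−1: 1+6/7x = −1+1/7x ⇒ -5/7x=2 ⇒ x=2/(-5/7)=-2.8000
Confirm numerically:
  x=-2.567: |R|=0.87823 <1
  x=-2.340: |R|=0.75375 <1
  x=-2.225: |R|=0.68835 <1
  x=-1.269: |R|=0.07425 <1
  x=-3.245: |R|=1.21718 >1
  x=-3.003: |R|=1.10147 >1
Interval (-2.8000, 0).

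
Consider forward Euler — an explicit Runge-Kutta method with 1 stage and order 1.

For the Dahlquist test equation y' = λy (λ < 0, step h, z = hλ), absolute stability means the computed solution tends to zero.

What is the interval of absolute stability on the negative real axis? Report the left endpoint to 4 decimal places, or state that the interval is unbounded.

z∈(-2.0000,0).

With y'=λy (z=hλ):
  order 1, 1-stage ⇒ R(z)=1+z
  (e.g. R(-0.85)=0.15000, |R|=0.15000)

Need |R(x)|<1, x<0.
x=-0.85: |R|=0.1500
|R(-1.66)|=0.6600 |R(-0.95)|=0.0500 |R(-0.79)|=0.2100
Bisect:
  x_lo=-2.5419 |R|=1.5419  x_hi=-0.2855 |R|=0.7145
  mid=-1.41368 |R|=0.41368 →hi
  mid=-1.97779 |R|=0.97779 →hi
  mid=-2.25984 |R|=1.25984 →lo
  mid=-2.11882 |R|=1.11882 →lo
  mid=-2.04830 |R|=1.04830 →lo
  mid=-2.01305 |R|=1.01305 →lo
  mid=-1.99542 |R|=0.99542 →hi
  mid=-2.00423 |R|=1.00423 →lo
  ...
  [-2.00010,-1.99996] ⇒ x*=-2.0000
So |R|<1 on (-2.0000, 0).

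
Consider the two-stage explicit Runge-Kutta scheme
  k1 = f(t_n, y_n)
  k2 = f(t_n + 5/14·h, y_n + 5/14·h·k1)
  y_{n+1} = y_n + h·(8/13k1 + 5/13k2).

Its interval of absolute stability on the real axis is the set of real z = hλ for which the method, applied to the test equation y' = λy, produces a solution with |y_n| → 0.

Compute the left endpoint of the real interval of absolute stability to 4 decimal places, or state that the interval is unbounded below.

left endpoint -7.2800.

With y'=λy (z=hλ):
  k1=λy_n ⇒ h·k1=z·y_n;  k2=λ(1+5/14z)y_n ⇒ h·k2=z(1+5/14z)y_n
  y_{n+1}/y_n = 1 + 8/13z + 5/13z(1+5/14z) = 1 + z + 25/182z²
  R(z) = 1 + z + 25/182z².

Boundary: |R(x)|=1, x<0.
x=-1.14: |R|=0.0385
R=1: x+25/182x²=0 ⇒ x=−182/25=-7.2800; min R=1−1/(4·25/182)=-0.8200>−1
Confirm numerically:
  x=-6.818: |R|=0.56732 <1
  x=-6.430: |R|=0.24924 <1
  x=-6.367: |R|=0.20150 <1
  x=-4.429: |R|=0.73449 <1
  x=-7.826: |R|=1.58695 >1
  x=-7.449: |R|=1.17292 >1
  x=-7.357: |R|=1.07781 >1
So |R|<1 on (-7.2800, 0).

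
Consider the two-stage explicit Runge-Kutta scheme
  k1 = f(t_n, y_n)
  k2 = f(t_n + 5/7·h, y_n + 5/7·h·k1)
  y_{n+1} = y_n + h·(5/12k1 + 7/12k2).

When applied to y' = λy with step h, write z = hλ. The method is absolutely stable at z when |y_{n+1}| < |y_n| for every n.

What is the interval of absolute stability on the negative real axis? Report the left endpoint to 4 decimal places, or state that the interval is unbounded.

(-2.4000, 0).

With y'=λy (z=hλ):
  k1=λy_n ⇒ h·k1=z·y_n;  k2=λ(1+5/7z)y_n ⇒ h·k2=z(1+5/7z)y_n
  y_{n+1}/y_n = 1 + 5/12z + 7/12z(1+5/7z) = 1 + z + 5/12z²
  ⇒ R(z) = 1 + z + 5/12z².

Find x<0 with |R(x)|<1.
x=-1.01: |R|=0.4150
R=1: x+5/12x²=0 ⇒ x=−12/5=-2.4000; min R=1−1/(4·5/12)=0.4000>−1
Confirm numerically:
  x=-1.729: |R|=0.51660 <1
  x=-1.271: |R|=0.40210 <1
  x=-1.041: |R|=0.41053 <1
  x=-2.815: |R|=1.48676 >1
  x=-2.812: |R|=1.48273 >1
  x=-2.804: |R|=1.47201 >1
Stable set (-2.4000, 0).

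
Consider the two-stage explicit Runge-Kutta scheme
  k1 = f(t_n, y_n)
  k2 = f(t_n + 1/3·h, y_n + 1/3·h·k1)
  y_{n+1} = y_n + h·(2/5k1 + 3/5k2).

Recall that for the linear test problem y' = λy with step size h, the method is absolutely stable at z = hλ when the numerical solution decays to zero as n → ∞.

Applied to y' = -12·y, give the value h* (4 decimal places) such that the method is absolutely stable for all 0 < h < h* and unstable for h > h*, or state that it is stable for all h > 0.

(-5.0000,0); λ=-12 ⇒ h* = (5)/12 = 0.4167.

On y'=λy, z=hλ:
  k1=λy_n ⇒ h·k1=z·y_n;  k2=λ(1+1/3z)y_n ⇒ h·k2=z(1+1/3z)y_n
  y_{n+1}/y_n = 1 + 2/5z + 3/5z(1+1/3z) = 1 + z + 1/5z²
  Hence R(z) = 1 + z + 1/5z².

Find x<0 with |R(x)|<1.
x=-0.64: |R|=0.4419
R=1: x+1/5x²=0 ⇒ x=−5=-5.0000; min R=1−1/(4·1/5)=-0.2500>−1
Confirm numerically:
  x=-3.901: |R|=0.14256 <1
  x=-3.604: |R|=0.00624 <1
  x=-2.879: |R|=0.22127 <1
  x=-5.557: |R|=1.61905 >1
  x=-5.468: |R|=1.51180 >1
  x=-5.357: |R|=1.38249 >1
Stable set (-5.0000, 0).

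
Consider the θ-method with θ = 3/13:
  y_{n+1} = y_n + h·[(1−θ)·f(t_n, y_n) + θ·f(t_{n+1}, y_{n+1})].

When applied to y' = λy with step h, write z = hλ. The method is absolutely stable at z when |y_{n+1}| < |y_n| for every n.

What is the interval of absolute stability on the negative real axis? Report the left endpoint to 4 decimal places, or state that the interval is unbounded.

z∈(-3.7143,0).

On y'=λy, z=hλ:
  y_{n+1} = y_n + z·[10/13·y_n + 3/13·y_{n+1}] ⇒ (1 − 3/13z)y_{n+1} = (1 + 10/13z)y_n
  Hence R(z) = (1 + 10/13z)/(1 − 3/13z).

Need |R(x)|<1, x<0.
x=-1.31: |R|=0.0059
R=−1: 1+10/13x = −1+3/13x ⇒ -7/13x=2 ⇒ x=2/(-7/13)=-3.7143
Confirm numerically:
  x=-3.340: |R|=0.88619 <1
  x=-3.304: |R|=0.87465 <1
  x=-2.608: |R|=0.62812 <1
  x=-2.324: |R|=0.51272 <1
  x=-4.231: |R|=1.14078 >1
  x=-3.875: |R|=1.04569 >1
  x=-3.750: |R|=1.01031 >1
Interval (-3.7143, 0).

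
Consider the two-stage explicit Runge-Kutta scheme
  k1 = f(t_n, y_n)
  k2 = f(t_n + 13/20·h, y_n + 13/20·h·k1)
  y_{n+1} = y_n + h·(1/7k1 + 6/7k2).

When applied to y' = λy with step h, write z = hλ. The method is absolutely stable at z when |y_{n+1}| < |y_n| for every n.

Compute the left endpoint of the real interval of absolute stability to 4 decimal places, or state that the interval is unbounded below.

On y'=λy, z=hλ:
  k1=λy_n ⇒ h·k1=z·y_n;  k2=λ(1+13/20z)y_n ⇒ h·k2=z(1+13/20z)y_n
  y_{n+1}/y_n = 1 + 1/7z + 6/7z(1+13/20z) = 1 + z + 39/70z²
  R(z) = 1 + z + 39/70z².

Solve |R(x)|<1 on ℝ⁻.
x=-1.73: |R|=0.9375
R=1: x+39/70x²=0 ⇒ x=−70/39=-1.7949; min R=1−1/(4·39/70)=0.5513>−1
Confirm numerically:
  x=-1.738: |R|=0.94493 <1
  x=-1.698: |R|=0.90836 <1
  x=-1.103: |R|=0.57483 <1
  x=-2.112: |R|=1.37316 >1
  x=-1.978: |R|=1.20181 >1
So |R|<1 on (-1.7949, 0).

left endpoint -1.7949.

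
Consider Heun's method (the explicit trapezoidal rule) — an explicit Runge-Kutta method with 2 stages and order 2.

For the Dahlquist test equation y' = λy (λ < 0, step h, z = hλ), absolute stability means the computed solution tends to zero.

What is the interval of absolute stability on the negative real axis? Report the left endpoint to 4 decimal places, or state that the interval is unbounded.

On y'=λy, z=hλ:
  order 2, 2-stage ⇒ R(z)=1+z+z^2/2
  (e.g. R(-0.7)=0.54500, |R|=0.54500)

Need |R(x)|<1, x<0.
x=-0.7: |R|=0.5450
|R(-2.4)|=1.4800 |R(-1.16)|=0.5128 |R(-0.94)|=0.5018
Bisect:
  x_lo=-2.4272 |R|=1.5184  x_hi=-0.3471 |R|=0.7131
  mid=-1.38716 |R|=0.57495 →hi
  mid=-1.90718 |R|=0.91149 →hi
  mid=-2.16719 |R|=1.18116 →lo
  mid=-2.03718 |R|=1.03787 →lo
  mid=-1.97218 |R|=0.97257 →hi
  mid=-2.00468 |R|=1.00469 →lo
  mid=-1.98843 |R|=0.98850 →hi
  mid=-1.99656 |R|=0.99656 →hi
  ...
  [-2.00011,-1.99998] ⇒ x*=-2.0000
Stable set (-2.0000, 0).

(-2.0000, 0).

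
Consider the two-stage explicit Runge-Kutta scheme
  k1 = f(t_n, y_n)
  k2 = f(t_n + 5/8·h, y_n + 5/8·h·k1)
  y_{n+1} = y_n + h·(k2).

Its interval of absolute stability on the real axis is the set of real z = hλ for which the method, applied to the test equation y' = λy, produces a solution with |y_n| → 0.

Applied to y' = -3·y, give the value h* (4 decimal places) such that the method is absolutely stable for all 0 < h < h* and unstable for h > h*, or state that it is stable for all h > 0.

On y'=λy, z=hλ:
  k1=λy_n ⇒ h·k1=z·y_n;  k2=λ(1+5/8z)y_n ⇒ h·k2=z(1+5/8z)y_n
  y_{n+1}/y_n = 1 + z(1+5/8z) = 1 + z + 5/8z²
  ⇒ R(z) = 1 + z + 5/8z².

Find x<0 with |R(x)|<1.
x=-1.72: |R|=1.1290
R=1: x+5/8x²=0 ⇒ x=−8/5=-1.6000; min R=1−1/(4·5/8)=0.6000>−1
Confirm numerically:
  x=-1.354: |R|=0.79182 <1
  x=-1.122: |R|=0.66480 <1
  x=-1.015: |R|=0.62889 <1
  x=-1.939: |R|=1.41083 >1
  x=-1.625: |R|=1.02539 >1
Interval (-1.6000, 0).

(-1.6000,0); λ=-3 ⇒ h* = (8/5)/3 = 0.5333.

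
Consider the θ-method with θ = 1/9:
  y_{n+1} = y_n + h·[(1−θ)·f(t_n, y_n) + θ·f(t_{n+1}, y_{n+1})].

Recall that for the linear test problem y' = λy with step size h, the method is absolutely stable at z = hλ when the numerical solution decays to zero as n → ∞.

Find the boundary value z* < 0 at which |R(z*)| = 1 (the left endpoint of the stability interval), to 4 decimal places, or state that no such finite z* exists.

With y'=λy (z=hλ):
  y_{n+1} = y_n + z·[8/9·y_n + 1/9·y_{n+1}] ⇒ (1 − 1/9z)y_{n+1} = (1 + 8/9z)y_n
  so R(z) = (1 + 8/9z)/(1 − 1/9z).

Find x<0 with |R(x)|<1.
x=-0.47: |R|=0.5533
R=−1: 1+8/9x = −1+1/9x ⇒ -7/9x=2 ⇒ x=2/(-7/9)=-2.5714
Confirm numerically:
  x=-2.514: |R|=0.96509 <1
  x=-2.409: |R|=0.90034 <1
  x=-2.205: |R|=0.77108 <1
  x=-1.121: |R|=0.00316 <1
  x=-2.954: |R|=1.22403 >1
  x=-2.752: |R|=1.10756 >1
Interval (-2.5714, 0).

left endpoint -2.5714.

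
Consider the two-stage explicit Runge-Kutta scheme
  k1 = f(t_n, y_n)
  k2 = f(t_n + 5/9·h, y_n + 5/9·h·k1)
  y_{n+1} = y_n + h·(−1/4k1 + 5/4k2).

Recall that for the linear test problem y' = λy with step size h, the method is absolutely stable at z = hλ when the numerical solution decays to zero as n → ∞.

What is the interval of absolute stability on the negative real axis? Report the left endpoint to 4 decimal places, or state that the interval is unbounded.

With y'=λy (z=hλ):
  k1=λy_n ⇒ h·k1=z·y_n;  k2=λ(1+5/9z)y_n ⇒ h·k2=z(1+5/9z)y_n
  y_{n+1}/y_n = 1 − 1/4z + 5/4z(1+5/9z) = 1 + z + 25/36z²
  so R(z) = 1 + z + 25/36z².

Solve |R(x)|<1 on ℝ⁻.
x=-1.31: |R|=0.8817
R=1: x+25/36x²=0 ⇒ x=−36/25=-1.4400; min R=1−1/(4·25/36)=0.6400>−1
Confirm numerically:
  x=-1.139: |R|=0.76192 <1
  x=-0.954: |R|=0.67802 <1
  x=-0.818: |R|=0.64667 <1
  x=-1.835: |R|=1.50335 >1
  x=-1.669: |R|=1.26542 >1
So |R|<1 on (-1.4400, 0).

z∈(-1.4400,0).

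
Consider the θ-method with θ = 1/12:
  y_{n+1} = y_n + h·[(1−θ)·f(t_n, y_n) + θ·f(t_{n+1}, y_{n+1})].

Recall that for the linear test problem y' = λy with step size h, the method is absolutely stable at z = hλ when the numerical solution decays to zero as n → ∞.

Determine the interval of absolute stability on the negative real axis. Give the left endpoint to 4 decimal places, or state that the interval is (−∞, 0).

z∈(-2.4000,0).

Set f=λy, z=hλ:
  y_{n+1} = y_n + z·[11/12·y_n + 1/12·y_{n+1}] ⇒ (1 − 1/12z)y_{n+1} = (1 + 11/12z)y_n
  ⇒ R(z) = (1 + 11/12z)/(1 − 1/12z).

Need |R(x)|<1, x<0.
x=-0.38: |R|=0.6317
R=−1: 1+11/12x = −1+1/12x ⇒ -5/6x=2 ⇒ x=2/(-5/6)=-2.4000
Confirm numerically:
  x=-1.656: |R|=0.45518 <1
  x=-1.190: |R|=0.08264 <1
  x=-1.159: |R|=0.05692 <1
  x=-2.893: |R|=1.33103 >1
  x=-2.856: |R|=1.30695 >1
  x=-2.423: |R|=1.01595 >1
So |R|<1 on (-2.4000, 0).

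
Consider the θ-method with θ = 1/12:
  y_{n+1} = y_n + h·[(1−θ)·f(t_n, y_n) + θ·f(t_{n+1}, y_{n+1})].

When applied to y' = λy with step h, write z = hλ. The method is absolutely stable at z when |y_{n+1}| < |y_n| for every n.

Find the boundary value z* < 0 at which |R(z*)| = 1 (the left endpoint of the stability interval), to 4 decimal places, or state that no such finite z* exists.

Test eqn y'=λy, z=hλ:
  y_{n+1} = y_n + z·[11/12·y_n + 1/12·y_{n+1}] ⇒ (1 − 1/12z)y_{n+1} = (1 + 11/12z)y_n
  R(z) = (1 + 11/12z)/(1 − 1/12z).

Solve |R(x)|<1 on ℝ⁻.
x=-1.01: |R|=0.0684
R=−1: 1+11/12x = −1+1/12x ⇒ -5/6x=2 ⇒ x=2/(-5/6)=-2.4000
Confirm numerically:
  x=-2.082: |R|=0.77418 <1
  x=-2.070: |R|=0.76546 <1
  x=-1.434: |R|=0.28093 <1
  x=-1.401: |R|=0.25453 <1
  x=-2.711: |R|=1.21141 >1
  x=-2.641: |R|=1.16461 >1
Stable set (-2.4000, 0).

z* = -2.4000.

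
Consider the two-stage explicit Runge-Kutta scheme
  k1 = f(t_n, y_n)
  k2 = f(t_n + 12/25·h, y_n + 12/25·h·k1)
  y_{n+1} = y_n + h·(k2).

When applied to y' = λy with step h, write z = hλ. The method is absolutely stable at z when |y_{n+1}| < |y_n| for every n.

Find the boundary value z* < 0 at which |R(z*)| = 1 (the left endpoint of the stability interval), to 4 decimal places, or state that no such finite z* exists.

With y'=λy (z=hλ):
  k1=λy_n ⇒ h·k1=z·y_n;  k2=λ(1+12/25z)y_n ⇒ h·k2=z(1+12/25z)y_n
  y_{n+1}/y_n = 1 + z(1+12/25z) = 1 + z + 12/25z²
  Hence R(z) = 1 + z + 12/25z².

Boundary: |R(x)|=1, x<0.
x=-1.34: |R|=0.5219
R=1: x+12/25x²=0 ⇒ x=−25/12=-2.0833; min R=1−1/(4·12/25)=0.4792>−1
Confirm numerically:
  x=-1.883: |R|=0.81893 <1
  x=-1.878: |R|=0.81490 <1
  x=-0.900: |R|=0.48880 <1
  x=-2.269: |R|=1.20221 >1
  x=-2.138: |R|=1.05610 >1
So |R|<1 on (-2.0833, 0).

left endpoint -2.0833.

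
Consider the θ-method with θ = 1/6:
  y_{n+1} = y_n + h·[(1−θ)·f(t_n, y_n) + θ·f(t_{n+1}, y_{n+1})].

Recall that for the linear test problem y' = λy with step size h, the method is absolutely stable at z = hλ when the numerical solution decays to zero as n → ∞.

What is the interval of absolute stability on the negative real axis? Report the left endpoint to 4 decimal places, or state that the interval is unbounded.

z∈(-3.0000,0).

Test eqn y'=λy, z=hλ:
  y_{n+1} = y_n + z·[5/6·y_n + 1/6·y_{n+1}] ⇒ (1 − 1/6z)y_{n+1} = (1 + 5/6z)y_n
  ⇒ R(z) = (1 + 5/6z)/(1 − 1/6z).

Find x<0 with |R(x)|<1.
x=-0.76: |R|=0.3254
R=−1: 1+5/6x = −1+1/6x ⇒ -2/3x=2 ⇒ x=2/(-2/3)=-3.0000
Confirm numerically:
  x=-2.680: |R|=0.85253 <1
  x=-1.747: |R|=0.35304 <1
  x=-1.661: |R|=0.30087 <1
  x=-3.157: |R|=1.06858 >1
  x=-3.109: |R|=1.04786 >1
  x=-3.096: |R|=1.04222 >1
So |R|<1 on (-3.0000, 0).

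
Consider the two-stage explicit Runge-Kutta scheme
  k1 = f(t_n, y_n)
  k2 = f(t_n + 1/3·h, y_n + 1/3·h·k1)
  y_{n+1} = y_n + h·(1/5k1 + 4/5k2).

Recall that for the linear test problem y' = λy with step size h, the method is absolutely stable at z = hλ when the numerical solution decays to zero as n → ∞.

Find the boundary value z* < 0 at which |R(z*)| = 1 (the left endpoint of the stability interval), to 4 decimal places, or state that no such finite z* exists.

z* = -3.7500.

Test eqn y'=λy, z=hλ:
  k1=λy_n ⇒ h·k1=z·y_n;  k2=λ(1+1/3z)y_n ⇒ h·k2=z(1+1/3z)y_n
  y_{n+1}/y_n = 1 + 1/5z + 4/5z(1+1/3z) = 1 + z + 4/15z²
  ⇒ R(z) = 1 + z + 4/15z².

Find x<0 with |R(x)|<1.
x=-1.59: |R|=0.0842
R=1: x+4/15x²=0 ⇒ x=−15/4=-3.7500; min R=1−1/(4·4/15)=0.0625>−1
Confirm numerically:
  x=-3.461: |R|=0.73327 <1
  x=-3.268: |R|=0.57995 <1
  x=-1.563: |R|=0.08846 <1
  x=-4.018: |R|=1.28715 >1
  x=-3.885: |R|=1.13986 >1
Stable set (-3.7500, 0).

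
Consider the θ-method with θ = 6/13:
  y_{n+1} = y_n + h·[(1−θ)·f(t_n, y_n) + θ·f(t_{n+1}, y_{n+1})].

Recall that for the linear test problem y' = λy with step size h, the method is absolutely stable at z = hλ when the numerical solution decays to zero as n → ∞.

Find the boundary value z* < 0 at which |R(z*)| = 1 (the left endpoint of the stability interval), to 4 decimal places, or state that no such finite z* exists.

Set f=λy, z=hλ:
  y_{n+1} = y_n + z·[7/13·y_n + 6/13·y_{n+1}] ⇒ (1 − 6/13z)y_{n+1} = (1 + 7/13z)y_n
  R(z) = (1 + 7/13z)/(1 − 6/13z).

Boundary: |R(x)|=1, x<0.
x=-1.53: |R|=0.1032
R=−1: 1+7/13x = −1+6/13x ⇒ -1/13x=2 ⇒ x=2/(-1/13)=-26.0000
Confirm numerically:
  x=-23.062: |R|=0.98059 <1
  x=-19.189: |R|=0.94684 <1
  x=-18.715: |R|=0.94185 <1
  x=-17.474: |R|=0.92765 <1
  x=-26.525: |R|=1.00305 >1
  x=-26.339: |R|=1.00198 >1
Stable set (-26.0000, 0).

z* = -26.0000.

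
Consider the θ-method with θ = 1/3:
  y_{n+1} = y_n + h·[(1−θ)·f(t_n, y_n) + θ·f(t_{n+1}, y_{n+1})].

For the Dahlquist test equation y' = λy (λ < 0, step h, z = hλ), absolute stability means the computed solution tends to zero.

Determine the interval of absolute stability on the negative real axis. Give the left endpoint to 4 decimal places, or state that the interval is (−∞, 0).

Test eqn y'=λy, z=hλ:
  y_{n+1} = y_n + z·[2/3·y_n + 1/3·y_{n+1}] ⇒ (1 − 1/3z)y_{n+1} = (1 + 2/3z)y_n
  Hence R(z) = (1 + 2/3z)/(1 − 1/3z).

Find x<0 with |R(x)|<1.
x=-1.34: |R|=0.0737
R=−1: 1+2/3x = −1+1/3x ⇒ -1/3x=2 ⇒ x=2/(-1/3)=-6.0000
Confirm numerically:
  x=-5.184: |R|=0.90029 <1
  x=-4.978: |R|=0.87190 <1
  x=-2.925: |R|=0.48101 <1
  x=-2.682: |R|=0.41605 <1
  x=-6.598: |R|=1.06230 >1
  x=-6.448: |R|=1.04742 >1
  x=-6.291: |R|=1.03132 >1
Stable set (-6.0000, 0).

z∈(-6.0000,0).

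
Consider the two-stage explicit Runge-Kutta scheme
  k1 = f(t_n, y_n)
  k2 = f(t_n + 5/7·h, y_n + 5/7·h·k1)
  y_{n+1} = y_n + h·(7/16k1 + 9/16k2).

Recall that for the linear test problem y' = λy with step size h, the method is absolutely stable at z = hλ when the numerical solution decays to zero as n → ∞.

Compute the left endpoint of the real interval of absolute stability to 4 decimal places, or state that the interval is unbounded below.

With y'=λy (z=hλ):
  k1=λy_n ⇒ h·k1=z·y_n;  k2=λ(1+5/7z)y_n ⇒ h·k2=z(1+5/7z)y_n
  y_{n+1}/y_n = 1 + 7/16z + 9/16z(1+5/7z) = 1 + z + 45/112z²
  ⇒ R(z) = 1 + z + 45/112z².

Find x<0 with |R(x)|<1.
x=-0.74: |R|=0.4800
R=1: x+45/112x²=0 ⇒ x=−112/45=-2.4889; min R=1−1/(4·45/112)=0.3778>−1
Confirm numerically:
  x=-2.191: |R|=0.73776 <1
  x=-2.127: |R|=0.69073 <1
  x=-2.004: |R|=0.60958 <1
  x=-3.054: |R|=1.69342 >1
  x=-2.595: |R|=1.11064 >1
Interval (-2.4889, 0).

left endpoint -2.4889.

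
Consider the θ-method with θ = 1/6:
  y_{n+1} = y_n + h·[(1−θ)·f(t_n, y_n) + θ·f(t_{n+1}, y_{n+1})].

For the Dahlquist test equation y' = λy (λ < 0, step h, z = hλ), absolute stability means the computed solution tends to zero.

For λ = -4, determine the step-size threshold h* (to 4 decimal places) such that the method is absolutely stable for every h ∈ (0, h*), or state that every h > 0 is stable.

Test eqn y'=λy, z=hλ:
  y_{n+1} = y_n + z·[5/6·y_n + 1/6·y_{n+1}] ⇒ (1 − 1/6z)y_{n+1} = (1 + 5/6z)y_n
  R(z) = (1 + 5/6z)/(1 − 1/6z).

Boundary: |R(x)|=1, x<0.
x=-1.26: |R|=0.0413
R=−1: 1+5/6x = −1+1/6x ⇒ -2/3x=2 ⇒ x=2/(-2/3)=-3.0000
Confirm numerically:
  x=-2.807: |R|=0.91234 <1
  x=-2.282: |R|=0.65322 <1
  x=-2.140: |R|=0.57740 <1
  x=-1.662: |R|=0.30149 <1
  x=-3.528: |R|=1.22166 >1
  x=-3.395: |R|=1.16817 >1
  x=-3.143: |R|=1.06256 >1
Stable set (-3.0000, 0).

(-3.0000,0); λ=-4 ⇒ h* = (3)/4 = 0.7500.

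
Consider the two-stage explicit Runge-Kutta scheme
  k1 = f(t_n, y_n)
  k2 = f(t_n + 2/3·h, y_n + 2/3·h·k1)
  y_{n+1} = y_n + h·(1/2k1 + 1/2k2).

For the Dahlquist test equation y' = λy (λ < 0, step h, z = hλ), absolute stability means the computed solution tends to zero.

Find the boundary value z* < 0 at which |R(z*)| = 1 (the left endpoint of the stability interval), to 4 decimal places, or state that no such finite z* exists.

z* = -3.0000.

Set f=λy, z=hλ:
  k1=λy_n ⇒ h·k1=z·y_n;  k2=λ(1+2/3z)y_n ⇒ h·k2=z(1+2/3z)y_n
  y_{n+1}/y_n = 1 + 1/2z + 1/2z(1+2/3z) = 1 + z + 1/3z²
  R(z) = 1 + z + 1/3z².

Boundary: |R(x)|=1, x<0.
x=-1.03: |R|=0.3236
R=1: x+1/3x²=0 ⇒ x=−3=-3.0000; min R=1−1/(4·1/3)=0.2500>−1
Confirm numerically:
  x=-2.889: |R|=0.89311 <1
  x=-2.750: |R|=0.77083 <1
  x=-2.708: |R|=0.73642 <1
  x=-1.302: |R|=0.26307 <1
  x=-3.306: |R|=1.33721 >1
  x=-3.217: |R|=1.23270 >1
Stable set (-3.0000, 0).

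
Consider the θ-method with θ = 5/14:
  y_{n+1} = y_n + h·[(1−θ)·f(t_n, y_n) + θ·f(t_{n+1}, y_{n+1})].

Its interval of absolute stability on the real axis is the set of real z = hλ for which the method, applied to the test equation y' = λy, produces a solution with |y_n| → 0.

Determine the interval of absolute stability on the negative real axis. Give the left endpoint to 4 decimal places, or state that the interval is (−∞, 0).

z∈(-7.0000,0).

Set f=λy, z=hλ:
  y_{n+1} = y_n + z·[9/14·y_n + 5/14·y_{n+1}] ⇒ (1 − 5/14z)y_{n+1} = (1 + 9/14z)y_n
  ⇒ R(z) = (1 + 9/14z)/(1 − 5/14z).

Find x<0 with |R(x)|<1.
x=-0.88: |R|=0.3304
R=−1: 1+9/14x = −1+5/14x ⇒ -2/7x=2 ⇒ x=2/(-2/7)=-7.0000
Confirm numerically:
  x=-6.807: |R|=0.98393 <1
  x=-5.673: |R|=0.87471 <1
  x=-4.959: |R|=0.78956 <1
  x=-4.375: |R|=0.70732 <1
  x=-7.131: |R|=1.01055 >1
  x=-7.067: |R|=1.00543 >1
  x=-7.041: |R|=1.00333 >1
So |R|<1 on (-7.0000, 0).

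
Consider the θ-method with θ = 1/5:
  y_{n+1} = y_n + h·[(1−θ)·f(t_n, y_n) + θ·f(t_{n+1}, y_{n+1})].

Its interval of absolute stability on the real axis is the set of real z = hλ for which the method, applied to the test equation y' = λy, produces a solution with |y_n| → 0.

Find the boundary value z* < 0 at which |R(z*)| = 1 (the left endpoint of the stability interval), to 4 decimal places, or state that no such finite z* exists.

Test eqn y'=λy, z=hλ:
  y_{n+1} = y_n + z·[4/5·y_n + 1/5·y_{n+1}] ⇒ (1 − 1/5z)y_{n+1} = (1 + 4/5z)y_n
  ⇒ R(z) = (1 + 4/5z)/(1 − 1/5z).

Boundary: |R(x)|=1, x<0.
x=-1.41: |R|=0.0998
R=−1: 1+4/5x = −1+1/5x ⇒ -3/5x=2 ⇒ x=2/(-3/5)=-3.3333
Confirm numerically:
  x=-2.954: |R|=0.85693 <1
  x=-2.930: |R|=0.84741 <1
  x=-2.379: |R|=0.61201 <1
  x=-2.289: |R|=0.57017 <1
  x=-3.926: |R|=1.19919 >1
  x=-3.921: |R|=1.19762 >1
  x=-3.564: |R|=1.08080 >1
Stable set (-3.3333, 0).

left endpoint -3.3333.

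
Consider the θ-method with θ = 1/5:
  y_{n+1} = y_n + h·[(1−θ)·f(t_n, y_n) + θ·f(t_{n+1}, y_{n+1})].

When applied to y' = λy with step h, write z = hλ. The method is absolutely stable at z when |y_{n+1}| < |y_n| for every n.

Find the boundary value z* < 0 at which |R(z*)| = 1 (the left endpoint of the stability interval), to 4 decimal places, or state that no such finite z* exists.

z* = -3.3333.

With y'=λy (z=hλ):
  y_{n+1} = y_n + z·[4/5·y_n + 1/5·y_{n+1}] ⇒ (1 − 1/5z)y_{n+1} = (1 + 4/5z)y_n
  ⇒ R(z) = (1 + 4/5z)/(1 − 1/5z).

Need |R(x)|<1, x<0.
x=-1.22: |R|=0.0193
R=−1: 1+4/5x = −1+1/5x ⇒ -3/5x=2 ⇒ x=2/(-3/5)=-3.3333
Confirm numerically:
  x=-2.475: |R|=0.65552 <1
  x=-2.275: |R|=0.56357 <1
  x=-1.976: |R|=0.41628 <1
  x=-1.497: |R|=0.15207 <1
  x=-3.853: |R|=1.17610 >1
  x=-3.759: |R|=1.14579 >1
So |R|<1 on (-3.3333, 0).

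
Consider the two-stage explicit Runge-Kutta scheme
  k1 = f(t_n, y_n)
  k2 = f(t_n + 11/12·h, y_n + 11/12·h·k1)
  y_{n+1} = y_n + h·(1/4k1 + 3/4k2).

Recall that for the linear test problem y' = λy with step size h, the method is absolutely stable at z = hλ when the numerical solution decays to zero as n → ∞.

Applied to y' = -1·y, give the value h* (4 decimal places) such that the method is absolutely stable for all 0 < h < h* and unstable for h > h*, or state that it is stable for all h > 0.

With y'=λy (z=hλ):
  k1=λy_n ⇒ h·k1=z·y_n;  k2=λ(1+11/12z)y_n ⇒ h·k2=z(1+11/12z)y_n
  y_{n+1}/y_n = 1 + 1/4z + 3/4z(1+11/12z) = 1 + z + 11/16z²
  Hence R(z) = 1 + z + 11/16z².

Need |R(x)|<1, x<0.
x=-0.68: |R|=0.6379
R=1: x+11/16x²=0 ⇒ x=−16/11=-1.4545; min R=1−1/(4·11/16)=0.6364>−1
Confirm numerically:
  x=-1.237: |R|=0.81499 <1
  x=-1.055: |R|=0.71020 <1
  x=-0.937: |R|=0.66660 <1
  x=-2.014: |R|=1.77463 >1
  x=-1.881: |R|=1.55149 >1
  x=-1.534: |R|=1.08379 >1
Stable set (-1.4545, 0).

(-1.4545,0); λ=-1 ⇒ h* = (16/11)/1 = 1.4545.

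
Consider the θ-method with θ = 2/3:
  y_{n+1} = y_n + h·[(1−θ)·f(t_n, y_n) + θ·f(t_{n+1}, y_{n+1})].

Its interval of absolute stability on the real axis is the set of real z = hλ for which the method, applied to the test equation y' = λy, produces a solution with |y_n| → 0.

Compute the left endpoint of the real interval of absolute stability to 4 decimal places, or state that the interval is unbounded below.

On y'=λy, z=hλ:
  y_{n+1} = y_n + z·[1/3·y_n + 2/3·y_{n+1}] ⇒ (1 − 2/3z)y_{n+1} = (1 + 1/3z)y_n
  Hence R(z) = (1 + 1/3z)/(1 − 2/3z).

Need |R(x)|<1, x<0.
x=-0.36: |R|=0.7097
x=-2: |R|=0.1429
x=-10: |R|=0.3043
x=-100: |R|=0.4778
θ=2/3≥1/2 ⇒ |1+1/3x|<|1−2/3x| ∀x<0 ⇒ interval (−∞,0).

(−∞, 0) — no finite endpoint.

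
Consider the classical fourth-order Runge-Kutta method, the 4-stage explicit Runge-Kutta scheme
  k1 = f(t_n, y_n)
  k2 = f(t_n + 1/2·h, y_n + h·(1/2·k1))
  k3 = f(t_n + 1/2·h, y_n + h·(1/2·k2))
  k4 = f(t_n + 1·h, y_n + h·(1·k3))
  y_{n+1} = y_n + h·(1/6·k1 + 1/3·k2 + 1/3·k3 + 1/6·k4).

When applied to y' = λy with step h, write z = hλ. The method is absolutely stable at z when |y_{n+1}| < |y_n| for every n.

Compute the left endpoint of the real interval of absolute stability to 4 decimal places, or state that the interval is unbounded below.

z* = -2.7853.

On y'=λy, z=hλ:
  order 4, 4-stage ⇒ R(z)=1+z+z^2/2+z^3/6+z^4/24
  (e.g. R(-1.22)=0.31386, |R|=0.31386)

Need |R(x)|<1, x<0.
x=-1.22: |R|=0.3139
|R(-2.35)|=0.5190 |R(-2.12)|=0.3808 |R(-2.08)|=0.3633
Bisect:
  x_lo=-3.6446 |R|=3.2802  x_hi=-0.1934 |R|=0.8242
  mid=-1.91899 |R|=0.30953 →hi
  mid=-2.78181 |R|=0.99477 →hi
  mid=-3.21322 |R|=1.86159 →lo
  mid=-2.99752 |R|=1.37004 →lo
  mid=-2.88967 |R|=1.16911 →lo
  mid=-2.83574 |R|=1.07876 →lo
  mid=-2.80878 |R|=1.03599 →lo
  mid=-2.79529 |R|=1.01518 →lo
  mid=-2.78855 |R|=1.00493 →lo
  ...
  [-2.78539,-2.78518] ⇒ x*=-2.7853
Stable set (-2.7853, 0).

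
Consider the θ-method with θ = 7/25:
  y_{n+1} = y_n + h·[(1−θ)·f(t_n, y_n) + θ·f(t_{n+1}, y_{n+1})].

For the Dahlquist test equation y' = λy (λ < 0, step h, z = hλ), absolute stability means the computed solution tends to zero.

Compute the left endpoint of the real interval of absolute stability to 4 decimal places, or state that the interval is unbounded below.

On y'=λy, z=hλ:
  y_{n+1} = y_n + z·[18/25·y_n + 7/25·y_{n+1}] ⇒ (1 − 7/25z)y_{n+1} = (1 + 18/25z)y_n
  R(z) = (1 + 18/25z)/(1 − 7/25z).

Solve |R(x)|<1 on ℝ⁻.
x=-0.48: |R|=0.5769
R=−1: 1+18/25x = −1+7/25x ⇒ -11/25x=2 ⇒ x=2/(-11/25)=-4.5455
Confirm numerically:
  x=-2.976: |R|=0.62332 <1
  x=-2.581: |R|=0.49825 <1
  x=-2.577: |R|=0.49690 <1
  x=-4.843: |R|=1.05557 >1
  x=-4.712: |R|=1.03159 >1
  x=-4.655: |R|=1.02093 >1
So |R|<1 on (-4.5455, 0).

left endpoint -4.5455.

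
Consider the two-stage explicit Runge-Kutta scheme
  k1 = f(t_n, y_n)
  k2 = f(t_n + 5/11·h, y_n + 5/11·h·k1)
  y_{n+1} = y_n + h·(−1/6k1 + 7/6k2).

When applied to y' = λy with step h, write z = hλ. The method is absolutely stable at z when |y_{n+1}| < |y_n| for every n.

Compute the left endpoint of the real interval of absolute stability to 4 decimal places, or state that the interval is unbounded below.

z* = -1.8857.

On y'=λy, z=hλ:
  k1=λy_n ⇒ h·k1=z·y_n;  k2=λ(1+5/11z)y_n ⇒ h·k2=z(1+5/11z)y_n
  y_{n+1}/y_n = 1 − 1/6z + 7/6z(1+5/11z) = 1 + z + 35/66z²
  R(z) = 1 + z + 35/66z².

Find x<0 with |R(x)|<1.
x=-0.37: |R|=0.7026
R=1: x+35/66x²=0 ⇒ x=−66/35=-1.8857; min R=1−1/(4·35/66)=0.5286>−1
Confirm numerically:
  x=-1.840: |R|=0.95539 <1
  x=-1.182: |R|=0.55890 <1
  x=-1.137: |R|=0.54856 <1
  x=-1.043: |R|=0.53389 <1
  x=-2.391: |R|=1.64068 >1
  x=-2.261: |R|=1.44997 >1
Interval (-1.8857, 0).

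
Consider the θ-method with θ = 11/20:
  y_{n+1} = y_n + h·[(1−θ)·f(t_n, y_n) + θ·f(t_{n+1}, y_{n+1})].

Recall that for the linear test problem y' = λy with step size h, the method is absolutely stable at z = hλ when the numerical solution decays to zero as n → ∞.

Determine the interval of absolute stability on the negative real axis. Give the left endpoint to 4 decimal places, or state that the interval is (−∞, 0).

Set f=λy, z=hλ:
  y_{n+1} = y_n + z·[9/20·y_n + 11/20·y_{n+1}] ⇒ (1 − 11/20z)y_{n+1} = (1 + 9/20z)y_n
  ⇒ R(z) = (1 + 9/20z)/(1 − 11/20z).

Find x<0 with |R(x)|<1.
x=-0.87: |R|=0.4116
x=-2: |R|=0.0476
x=-10: |R|=0.5385
x=-100: |R|=0.7857
θ=11/20≥1/2 ⇒ |1+9/20x|<|1−11/20x| ∀x<0 ⇒ interval (−∞,0).

(−∞, 0) — no finite endpoint.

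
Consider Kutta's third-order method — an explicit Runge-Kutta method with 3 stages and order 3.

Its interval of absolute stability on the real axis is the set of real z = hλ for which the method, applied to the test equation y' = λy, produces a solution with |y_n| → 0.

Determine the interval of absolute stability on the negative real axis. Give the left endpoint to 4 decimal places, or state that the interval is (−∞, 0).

Test eqn y'=λy, z=hλ:
  order 3, 3-stage ⇒ R(z)=1+z+z^2/2+z^3/6
  (e.g. R(-0.79)=0.43988, |R|=0.43988)

Find x<0 with |R(x)|<1.
x=-0.79: |R|=0.4399
|R(-2.65)|=1.2404 |R(-2.48)|=0.9470 |R(-0.88)|=0.3936
Bisect:
  x_lo=-3.1164 |R|=2.3047  x_hi=-0.3155 |R|=0.7290
  mid=-1.71594 |R|=0.08580 →hi
  mid=-2.41616 |R|=0.84809 →hi
  mid=-2.76626 |R|=1.46816 →lo
  mid=-2.59121 |R|=1.13375 →lo
  mid=-2.50368 |R|=0.98516 →hi
  mid=-2.54745 |R|=1.05797 →lo
  mid=-2.52556 |R|=1.02120 →lo
  mid=-2.51462 |R|=1.00309 →lo
  mid=-2.50915 |R|=0.99410 →hi
  ...
  [-2.51291,-2.51274] ⇒ x*=-2.5127
Stable set (-2.5127, 0).

(-2.5127, 0).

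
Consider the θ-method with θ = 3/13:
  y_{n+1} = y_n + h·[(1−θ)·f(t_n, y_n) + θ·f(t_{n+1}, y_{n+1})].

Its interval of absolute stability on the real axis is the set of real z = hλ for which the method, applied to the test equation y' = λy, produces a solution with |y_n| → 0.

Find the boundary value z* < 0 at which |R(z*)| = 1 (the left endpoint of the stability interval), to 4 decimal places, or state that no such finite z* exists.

left endpoint -3.7143.

With y'=λy (z=hλ):
  y_{n+1} = y_n + z·[10/13·y_n + 3/13·y_{n+1}] ⇒ (1 − 3/13z)y_{n+1} = (1 + 10/13z)y_n
  R(z) = (1 + 10/13z)/(1 − 3/13z).

Find x<0 with |R(x)|<1.
x=-1.32: |R|=0.0118
R=−1: 1+10/13x = −1+3/13x ⇒ -7/13x=2 ⇒ x=2/(-7/13)=-3.7143
Confirm numerically:
  x=-2.468: |R|=0.57244 <1
  x=-1.969: |R|=0.35384 <1
  x=-1.862: |R|=0.30238 <1
  x=-4.244: |R|=1.14410 >1
  x=-4.226: |R|=1.13950 >1
Interval (-3.7143, 0).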